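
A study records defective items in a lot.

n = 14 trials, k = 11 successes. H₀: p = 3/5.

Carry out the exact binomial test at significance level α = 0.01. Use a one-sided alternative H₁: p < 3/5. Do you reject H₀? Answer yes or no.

Exact binomial: n=14, k=11, p₀=3/5=0.6000
P(X≤11) from Σ C(n,i)·p₀^i·(1−p₀)^(n−i)
p-value (one-sided, H₁ less) = 0.96021
At α=0.01: p ≥ α → fail to reject H₀

reject H₀: no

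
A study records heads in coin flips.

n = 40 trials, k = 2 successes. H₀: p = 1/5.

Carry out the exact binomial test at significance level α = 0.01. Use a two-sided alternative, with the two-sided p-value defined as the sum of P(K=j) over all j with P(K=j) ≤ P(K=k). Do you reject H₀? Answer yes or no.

reject H₀: no

Exact binomial: n=40, k=2, p₀=1/5=0.2000
P(X=j) = C(n,j)·p₀^j·(1−p₀)^(n−j); p = Σ P(X=j) over j with P(X=j) ≤ P(X=2)
p-value (two-sided) = 0.01586
At α=0.01: p ≥ α → fail to reject H₀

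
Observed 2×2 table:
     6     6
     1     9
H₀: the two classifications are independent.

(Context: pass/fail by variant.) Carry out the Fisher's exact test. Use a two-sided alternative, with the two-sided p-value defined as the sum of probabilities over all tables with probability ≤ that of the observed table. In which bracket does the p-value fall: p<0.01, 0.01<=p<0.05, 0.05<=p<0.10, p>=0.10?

Margins: r₁=12, r₂=10, c₁=7, c₂=15, n=22
p_obs = C(12,6)·C(10,1)/C(22,7); sum pmf over tables with pmf ≤ p_obs
p-value (two-sided) = 0.07430
→ bracket: 0.05<=p<0.10

p-value bracket: 0.05<=p<0.10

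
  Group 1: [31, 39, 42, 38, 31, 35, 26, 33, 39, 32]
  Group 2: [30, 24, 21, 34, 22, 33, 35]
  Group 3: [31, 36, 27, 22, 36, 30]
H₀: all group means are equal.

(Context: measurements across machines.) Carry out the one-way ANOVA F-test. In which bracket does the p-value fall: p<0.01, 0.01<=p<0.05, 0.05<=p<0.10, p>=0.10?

p-value bracket: 0.05<=p<0.10

Group means [34.60, 28.43, 30.33], grand mean 31.609
SSB = Σnᵢ(x̄ᵢ−x̄)² = 170.031; SSW = ΣΣ(x−x̄ᵢ)² = 573.448
MSB = 170.031/2 = 85.0153; MSW = 573.448/20 = 28.6724
F = MSB/MSW = 2.9651
df = (2, 20)
p-value (upper-tail) = 0.07452
→ bracket: 0.05<=p<0.10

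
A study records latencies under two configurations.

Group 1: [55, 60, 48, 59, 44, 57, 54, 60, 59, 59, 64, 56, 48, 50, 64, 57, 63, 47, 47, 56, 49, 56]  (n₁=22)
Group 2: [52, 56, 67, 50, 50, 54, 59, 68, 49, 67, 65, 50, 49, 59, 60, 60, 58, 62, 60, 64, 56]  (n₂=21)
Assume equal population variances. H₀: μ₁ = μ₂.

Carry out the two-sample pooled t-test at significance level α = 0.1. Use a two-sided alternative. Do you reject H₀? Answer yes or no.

reject H₀: no

x̄₁=55.091, s₁=5.951, n₁=22
x̄₂=57.857, s₂=6.287, n₂=21
s_p² = [21·5.951² + 20·6.287²]/41 = 37.4241
SE = √(s_p²·(1/22+1/21)) = 1.8663
t = (55.091−57.857)/1.8663 = -1.4822
df = 41
p-value (two-sided) = 0.14594
At α=0.1: p ≥ α → fail to reject H₀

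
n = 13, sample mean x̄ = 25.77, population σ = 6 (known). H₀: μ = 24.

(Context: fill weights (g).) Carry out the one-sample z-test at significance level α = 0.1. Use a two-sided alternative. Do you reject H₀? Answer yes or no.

SE = σ/√n = 6/√13 = 1.6641
z = (x̄−μ₀)/SE = (25.77−24)/1.6641 = 1.0636
p-value (two-sided) = 0.28749
At α=0.1: p ≥ α → fail to reject H₀

reject H₀: no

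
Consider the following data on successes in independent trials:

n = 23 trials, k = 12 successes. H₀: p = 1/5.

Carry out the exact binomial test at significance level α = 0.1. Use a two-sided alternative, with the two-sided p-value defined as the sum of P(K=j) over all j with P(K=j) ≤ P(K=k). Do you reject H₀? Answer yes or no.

Exact binomial: n=23, k=12, p₀=1/5=0.2000
P(X=j) = C(n,j)·p₀^j·(1−p₀)^(n−j); p = Σ P(X=j) over j with P(X=j) ≤ P(X=12)
p-value (two-sided) = 0.00060
At α=0.1: p < α → reject H₀

reject H₀: yes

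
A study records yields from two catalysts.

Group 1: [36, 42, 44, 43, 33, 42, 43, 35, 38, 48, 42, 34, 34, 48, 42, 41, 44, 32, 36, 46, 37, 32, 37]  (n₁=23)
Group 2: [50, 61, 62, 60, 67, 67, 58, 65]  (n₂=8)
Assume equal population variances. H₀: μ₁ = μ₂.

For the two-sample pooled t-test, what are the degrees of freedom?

df = n₁ + n₂ − 2 = 23 + 8 − 2 = 29

degrees of freedom = 29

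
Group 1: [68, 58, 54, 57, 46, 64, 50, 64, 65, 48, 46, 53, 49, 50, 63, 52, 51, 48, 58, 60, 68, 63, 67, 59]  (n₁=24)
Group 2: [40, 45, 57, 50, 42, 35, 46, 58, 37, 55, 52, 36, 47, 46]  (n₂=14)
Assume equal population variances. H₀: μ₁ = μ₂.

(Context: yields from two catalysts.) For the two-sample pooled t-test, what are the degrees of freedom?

degrees of freedom = 36

df = n₁ + n₂ − 2 = 24 + 14 − 2 = 36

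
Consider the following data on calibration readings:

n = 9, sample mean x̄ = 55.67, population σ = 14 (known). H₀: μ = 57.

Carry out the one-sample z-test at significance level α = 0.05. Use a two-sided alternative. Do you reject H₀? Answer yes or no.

reject H₀: no

SE = σ/√n = 14/√9 = 4.6667
z = (x̄−μ₀)/SE = (55.67−57)/4.6667 = -0.2850
p-value (two-sided) = 0.77564
At α=0.05: p ≥ α → fail to reject H₀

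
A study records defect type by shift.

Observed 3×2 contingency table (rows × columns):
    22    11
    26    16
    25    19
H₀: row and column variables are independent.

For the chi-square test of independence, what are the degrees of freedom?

df = (r−1)(c−1) = (3−1)·(2−1) = 2

degrees of freedom = 2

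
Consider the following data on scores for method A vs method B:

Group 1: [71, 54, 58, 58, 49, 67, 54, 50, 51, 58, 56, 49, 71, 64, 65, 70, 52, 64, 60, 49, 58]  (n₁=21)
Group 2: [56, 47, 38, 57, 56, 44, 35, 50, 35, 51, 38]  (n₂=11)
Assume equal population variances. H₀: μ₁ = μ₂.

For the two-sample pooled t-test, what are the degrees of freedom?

df = n₁ + n₂ − 2 = 21 + 11 − 2 = 30

degrees of freedom = 30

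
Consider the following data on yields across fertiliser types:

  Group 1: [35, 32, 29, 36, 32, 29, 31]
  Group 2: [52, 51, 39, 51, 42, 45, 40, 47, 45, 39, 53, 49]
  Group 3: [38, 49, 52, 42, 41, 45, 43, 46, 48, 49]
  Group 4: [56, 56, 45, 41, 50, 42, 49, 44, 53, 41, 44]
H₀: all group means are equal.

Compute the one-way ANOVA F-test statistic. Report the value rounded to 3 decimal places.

test statistic = 17.184

Group means [32.00, 46.08, 45.30, 47.36], grand mean 43.775
SSB = Σnᵢ(x̄ᵢ−x̄)² = 1199.413; SSW = ΣΣ(x−x̄ᵢ)² = 837.562
MSB = 1199.413/3 = 399.8043; MSW = 837.562/36 = 23.2656
F = MSB/MSW = 17.1843
df = (3, 36)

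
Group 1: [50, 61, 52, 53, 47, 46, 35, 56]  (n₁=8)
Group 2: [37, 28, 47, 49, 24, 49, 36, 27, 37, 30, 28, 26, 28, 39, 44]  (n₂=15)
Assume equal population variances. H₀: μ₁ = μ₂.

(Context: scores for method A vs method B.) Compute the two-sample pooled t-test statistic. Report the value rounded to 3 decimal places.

test statistic = 3.983

x̄₁=50.000, s₁=7.746, n₁=8
x̄₂=35.267, s₂=8.779, n₂=15
s_p² = [7·7.746² + 14·8.779²]/21 = 71.3778
SE = √(s_p²·(1/8+1/15)) = 3.6987
t = (50.000−35.267)/3.6987 = 3.9833
df = 21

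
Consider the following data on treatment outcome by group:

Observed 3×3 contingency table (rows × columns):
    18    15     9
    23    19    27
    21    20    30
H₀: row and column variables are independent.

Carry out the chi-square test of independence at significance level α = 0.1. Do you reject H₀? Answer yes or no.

Row totals [42, 69, 71], col totals [62, 54, 66], n=182
χ² = (18−14.31)²/14.31 + (15−12.46)²/12.46 + (9−15.23)²/15.23 + (23−23.51)²/23.51 + (19−20.47)²/20.47 + (27−25.02)²/25.02 + (21−24.19)²/24.19 + (20−21.07)²/21.07 + (30−25.75)²/25.75 = 5.4683
df = 4
p-value (upper-tail) = 0.24253
At α=0.1: p ≥ α → fail to reject H₀

reject H₀: no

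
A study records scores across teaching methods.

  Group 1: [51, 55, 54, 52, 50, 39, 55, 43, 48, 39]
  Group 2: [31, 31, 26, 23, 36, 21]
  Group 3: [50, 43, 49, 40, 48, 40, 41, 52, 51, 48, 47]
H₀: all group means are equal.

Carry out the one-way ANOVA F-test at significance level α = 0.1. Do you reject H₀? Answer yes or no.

reject H₀: yes

Group means [48.60, 28.00, 46.27], grand mean 43.074
SSB = Σnᵢ(x̄ᵢ−x̄)² = 1781.270; SSW = ΣΣ(x−x̄ᵢ)² = 706.582
MSB = 1781.270/2 = 890.6350; MSW = 706.582/24 = 29.4409
F = MSB/MSW = 30.2516
df = (2, 24)
p-value (upper-tail) = 0.00000
At α=0.1: p < α → reject H₀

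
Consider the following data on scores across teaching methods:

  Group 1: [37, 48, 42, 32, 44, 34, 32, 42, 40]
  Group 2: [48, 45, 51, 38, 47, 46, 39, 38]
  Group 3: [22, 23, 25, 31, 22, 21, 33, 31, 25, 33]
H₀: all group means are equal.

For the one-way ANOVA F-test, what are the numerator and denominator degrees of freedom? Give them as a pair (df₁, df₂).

degrees of freedom = [2, 24]

k = 3 groups, N = 27 total
df = (k−1, N−k) = (3−1, 27−3) = (2, 24)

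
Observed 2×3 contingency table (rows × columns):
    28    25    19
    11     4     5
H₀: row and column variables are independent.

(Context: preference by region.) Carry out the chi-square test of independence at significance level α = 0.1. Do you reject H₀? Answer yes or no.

reject H₀: no

Row totals [72, 20], col totals [39, 29, 24], n=92
χ² = (28−30.52)²/30.52 + (25−22.70)²/22.70 + (19−18.78)²/18.78 + (11−8.48)²/8.48 + (4−6.30)²/6.30 + (5−5.22)²/5.22 = 2.0462
df = 2
p-value (upper-tail) = 0.35947
At α=0.1: p ≥ α → fail to reject H₀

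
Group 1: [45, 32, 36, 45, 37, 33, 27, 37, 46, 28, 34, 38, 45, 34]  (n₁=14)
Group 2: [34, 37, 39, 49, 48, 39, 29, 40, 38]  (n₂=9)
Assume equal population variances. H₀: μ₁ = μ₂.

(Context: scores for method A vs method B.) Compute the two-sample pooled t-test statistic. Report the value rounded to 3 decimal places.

x̄₁=36.929, s₁=6.294, n₁=14
x̄₂=39.222, s₂=6.241, n₂=9
s_p² = [13·6.294² + 8·6.241²]/21 = 39.3564
SE = √(s_p²·(1/14+1/9)) = 2.6803
t = (36.929−39.222)/2.6803 = -0.8557
df = 21

test statistic = -0.856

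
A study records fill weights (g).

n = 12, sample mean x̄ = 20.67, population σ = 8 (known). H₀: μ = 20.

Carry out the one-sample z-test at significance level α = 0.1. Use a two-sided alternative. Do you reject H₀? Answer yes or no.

SE = σ/√n = 8/√12 = 2.3094
z = (x̄−μ₀)/SE = (20.67−20)/2.3094 = 0.2901
p-value (two-sided) = 0.77173
At α=0.1: p ≥ α → fail to reject H₀

reject H₀: no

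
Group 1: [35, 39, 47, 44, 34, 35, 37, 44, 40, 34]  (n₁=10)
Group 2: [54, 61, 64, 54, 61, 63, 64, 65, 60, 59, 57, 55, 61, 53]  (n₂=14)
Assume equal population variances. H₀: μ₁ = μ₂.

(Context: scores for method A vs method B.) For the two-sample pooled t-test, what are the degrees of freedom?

df = n₁ + n₂ − 2 = 10 + 14 − 2 = 22

degrees of freedom = 22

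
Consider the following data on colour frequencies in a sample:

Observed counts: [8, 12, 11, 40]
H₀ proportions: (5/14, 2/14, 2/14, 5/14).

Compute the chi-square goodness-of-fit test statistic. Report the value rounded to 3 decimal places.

n = 71; E_i = n·p_i = [25.36, 10.14, 10.14, 25.36]
χ² = (8−25.36)²/25.36 + (12−10.14)²/10.14 + (11−10.14)²/10.14 + (40−25.36)²/25.36 = 20.7493
df = 3

test statistic = 20.749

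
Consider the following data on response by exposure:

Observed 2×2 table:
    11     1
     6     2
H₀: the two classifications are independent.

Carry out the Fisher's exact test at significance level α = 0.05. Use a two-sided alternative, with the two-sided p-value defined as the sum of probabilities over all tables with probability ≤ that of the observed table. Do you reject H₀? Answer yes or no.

reject H₀: no

Margins: r₁=12, r₂=8, c₁=17, c₂=3, n=20
p_obs = C(12,11)·C(8,6)/C(20,17); sum pmf over tables with pmf ≤ p_obs
p-value (two-sided) = 0.53684
At α=0.05: p ≥ α → fail to reject H₀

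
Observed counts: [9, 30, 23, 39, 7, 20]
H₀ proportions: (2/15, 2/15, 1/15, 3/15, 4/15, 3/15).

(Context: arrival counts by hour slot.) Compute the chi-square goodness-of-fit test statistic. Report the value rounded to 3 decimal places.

n = 128; E_i = n·p_i = [17.07, 17.07, 8.53, 25.60, 34.13, 25.60]
χ² = (9−17.07)²/17.07 + (30−17.07)²/17.07 + (23−8.53)²/8.53 + (39−25.60)²/25.60 + (7−34.13)²/34.13 + (20−25.60)²/25.60 = 67.9473
df = 5

test statistic = 67.947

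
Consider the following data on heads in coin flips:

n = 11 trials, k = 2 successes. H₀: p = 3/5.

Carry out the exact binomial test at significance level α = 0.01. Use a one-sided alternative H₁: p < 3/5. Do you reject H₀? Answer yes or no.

Exact binomial: n=11, k=2, p₀=3/5=0.6000
P(X≤2) from Σ C(n,i)·p₀^i·(1−p₀)^(n−i)
p-value (one-sided, H₁ less) = 0.00592
At α=0.01: p < α → reject H₀

reject H₀: yes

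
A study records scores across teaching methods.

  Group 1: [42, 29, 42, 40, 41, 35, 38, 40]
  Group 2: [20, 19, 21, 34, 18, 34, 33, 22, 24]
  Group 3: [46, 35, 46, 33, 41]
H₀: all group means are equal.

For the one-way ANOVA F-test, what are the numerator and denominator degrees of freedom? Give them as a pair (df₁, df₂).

degrees of freedom = [2, 19]

k = 3 groups, N = 22 total
df = (k−1, N−k) = (3−1, 22−3) = (2, 19)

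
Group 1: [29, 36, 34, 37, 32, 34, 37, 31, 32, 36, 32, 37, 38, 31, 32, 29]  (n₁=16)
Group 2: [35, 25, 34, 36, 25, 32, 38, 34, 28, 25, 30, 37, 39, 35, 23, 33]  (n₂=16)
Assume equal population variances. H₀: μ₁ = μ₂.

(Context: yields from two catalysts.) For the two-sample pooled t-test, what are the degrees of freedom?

degrees of freedom = 30

df = n₁ + n₂ − 2 = 16 + 16 − 2 = 30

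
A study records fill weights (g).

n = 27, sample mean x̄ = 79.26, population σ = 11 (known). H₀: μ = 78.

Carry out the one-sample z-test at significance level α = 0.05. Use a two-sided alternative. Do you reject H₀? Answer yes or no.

reject H₀: no

SE = σ/√n = 11/√27 = 2.1170
z = (x̄−μ₀)/SE = (79.26−78)/2.1170 = 0.5952
p-value (two-sided) = 0.55171
At α=0.05: p ≥ α → fail to reject H₀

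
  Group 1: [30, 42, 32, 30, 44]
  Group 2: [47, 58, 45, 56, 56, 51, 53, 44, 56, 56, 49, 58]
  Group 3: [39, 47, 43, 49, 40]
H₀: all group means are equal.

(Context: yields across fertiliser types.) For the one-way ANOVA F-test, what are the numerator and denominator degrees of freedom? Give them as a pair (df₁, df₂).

k = 3 groups, N = 22 total
df = (k−1, N−k) = (3−1, 22−3) = (2, 19)

degrees of freedom = [2, 19]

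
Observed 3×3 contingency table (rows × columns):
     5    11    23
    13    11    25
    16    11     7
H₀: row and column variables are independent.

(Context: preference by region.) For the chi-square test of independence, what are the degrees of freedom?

df = (r−1)(c−1) = (3−1)·(3−1) = 4

degrees of freedom = 4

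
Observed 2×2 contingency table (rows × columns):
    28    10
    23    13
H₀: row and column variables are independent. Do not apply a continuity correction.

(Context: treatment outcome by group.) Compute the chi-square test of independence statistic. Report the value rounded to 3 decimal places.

Row totals [38, 36], col totals [51, 23], n=74
χ² = (28−26.19)²/26.19 + (10−11.81)²/11.81 + (23−24.81)²/24.81 + (13−11.19)²/11.19 = 0.8281
df = 1

test statistic = 0.828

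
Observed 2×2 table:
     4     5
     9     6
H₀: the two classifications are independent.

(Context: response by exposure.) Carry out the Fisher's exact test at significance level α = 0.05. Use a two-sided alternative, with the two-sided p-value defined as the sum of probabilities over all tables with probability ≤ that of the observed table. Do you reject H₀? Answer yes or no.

reject H₀: no

Margins: r₁=9, r₂=15, c₁=13, c₂=11, n=24
p_obs = C(9,4)·C(15,9)/C(24,13); sum pmf over tables with pmf ≤ p_obs
p-value (two-sided) = 0.67517
At α=0.05: p ≥ α → fail to reject H₀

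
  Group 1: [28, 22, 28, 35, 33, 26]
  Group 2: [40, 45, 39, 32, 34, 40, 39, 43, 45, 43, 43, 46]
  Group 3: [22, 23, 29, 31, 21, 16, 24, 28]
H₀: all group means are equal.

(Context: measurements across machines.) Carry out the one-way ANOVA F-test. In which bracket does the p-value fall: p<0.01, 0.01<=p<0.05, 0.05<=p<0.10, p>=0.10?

Group means [28.67, 40.75, 24.25], grand mean 32.885
SSB = Σnᵢ(x̄ᵢ−x̄)² = 1445.571; SSW = ΣΣ(x−x̄ᵢ)² = 487.083
MSB = 1445.571/2 = 722.7853; MSW = 487.083/23 = 21.1775
F = MSB/MSW = 34.1298
df = (2, 23)
p-value (upper-tail) = 0.00000
→ bracket: p<0.01

p-value bracket: p<0.01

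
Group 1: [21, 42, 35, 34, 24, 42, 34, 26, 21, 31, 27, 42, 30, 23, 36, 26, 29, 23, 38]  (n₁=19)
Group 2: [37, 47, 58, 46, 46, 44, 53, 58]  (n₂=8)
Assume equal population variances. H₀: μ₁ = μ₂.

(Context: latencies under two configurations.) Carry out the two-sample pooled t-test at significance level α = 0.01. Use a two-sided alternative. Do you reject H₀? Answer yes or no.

x̄₁=30.737, s₁=7.140, n₁=19
x̄₂=48.625, s₂=7.249, n₂=8
s_p² = [18·7.140² + 7·7.249²]/25 = 51.4224
SE = √(s_p²·(1/19+1/8)) = 3.0223
t = (30.737−48.625)/3.0223 = -5.9187
df = 25
p-value (two-sided) = 0.00000
At α=0.01: p < α → reject H₀

reject H₀: yes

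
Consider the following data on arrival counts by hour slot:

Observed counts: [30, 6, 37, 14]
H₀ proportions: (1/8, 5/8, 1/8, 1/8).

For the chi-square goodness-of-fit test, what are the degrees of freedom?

df = k − 1 = 4 − 1 = 3

degrees of freedom = 3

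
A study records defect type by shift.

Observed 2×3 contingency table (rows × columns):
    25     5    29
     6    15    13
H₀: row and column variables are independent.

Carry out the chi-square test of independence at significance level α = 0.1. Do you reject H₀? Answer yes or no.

reject H₀: yes

Row totals [59, 34], col totals [31, 20, 42], n=93
χ² = (25−19.67)²/19.67 + (5−12.69)²/12.69 + (29−26.65)²/26.65 + (6−11.33)²/11.33 + (15−7.31)²/7.31 + (13−15.35)²/15.35 = 17.2678
df = 2
p-value (upper-tail) = 0.00018
At α=0.1: p < α → reject H₀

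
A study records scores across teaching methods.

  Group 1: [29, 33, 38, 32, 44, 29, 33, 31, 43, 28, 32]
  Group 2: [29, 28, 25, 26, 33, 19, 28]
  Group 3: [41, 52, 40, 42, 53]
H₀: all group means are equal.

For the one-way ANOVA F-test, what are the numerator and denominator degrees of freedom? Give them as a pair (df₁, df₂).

degrees of freedom = [2, 20]

k = 3 groups, N = 23 total
df = (k−1, N−k) = (3−1, 23−3) = (2, 20)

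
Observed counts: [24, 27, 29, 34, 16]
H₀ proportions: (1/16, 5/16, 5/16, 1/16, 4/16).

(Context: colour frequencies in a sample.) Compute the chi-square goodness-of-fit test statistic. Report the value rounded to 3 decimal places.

n = 130; E_i = n·p_i = [8.12, 40.62, 40.62, 8.12, 32.50]
χ² = (24−8.12)²/8.12 + (27−40.62)²/40.62 + (29−40.62)²/40.62 + (34−8.12)²/8.12 + (16−32.50)²/32.50 = 129.6923
df = 4

test statistic = 129.692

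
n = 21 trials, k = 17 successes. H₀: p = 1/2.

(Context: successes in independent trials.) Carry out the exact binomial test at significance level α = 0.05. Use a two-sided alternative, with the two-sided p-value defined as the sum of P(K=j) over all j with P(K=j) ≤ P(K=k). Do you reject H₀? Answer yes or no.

reject H₀: yes

Exact binomial: n=21, k=17, p₀=1/2=0.5000
P(X=j) = C(n,j)·p₀^j·(1−p₀)^(n−j); p = Σ P(X=j) over j with P(X=j) ≤ P(X=17)
p-value (two-sided) = 0.00720
At α=0.05: p < α → reject H₀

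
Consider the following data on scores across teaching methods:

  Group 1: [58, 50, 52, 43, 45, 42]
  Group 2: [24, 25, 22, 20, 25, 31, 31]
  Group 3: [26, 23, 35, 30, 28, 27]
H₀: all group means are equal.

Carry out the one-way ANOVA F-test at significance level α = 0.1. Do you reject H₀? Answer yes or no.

reject H₀: yes

Group means [48.33, 25.43, 28.17], grand mean 33.526
SSB = Σnᵢ(x̄ᵢ−x̄)² = 1946.856; SSW = ΣΣ(x−x̄ᵢ)² = 377.881
MSB = 1946.856/2 = 973.4279; MSW = 377.881/16 = 23.6176
F = MSB/MSW = 41.2163
df = (2, 16)
p-value (upper-tail) = 0.00000
At α=0.1: p < α → reject H₀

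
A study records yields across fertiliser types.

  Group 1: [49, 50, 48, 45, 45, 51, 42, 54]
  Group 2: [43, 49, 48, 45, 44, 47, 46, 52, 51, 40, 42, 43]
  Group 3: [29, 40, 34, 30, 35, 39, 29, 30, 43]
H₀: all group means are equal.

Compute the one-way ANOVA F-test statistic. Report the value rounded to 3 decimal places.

Group means [48.00, 45.83, 34.33], grand mean 42.862
SSB = Σnᵢ(x̄ᵢ−x̄)² = 971.782; SSW = ΣΣ(x−x̄ᵢ)² = 477.667
MSB = 971.782/2 = 485.8908; MSW = 477.667/26 = 18.3718
F = MSB/MSW = 26.4477
df = (2, 26)

test statistic = 26.448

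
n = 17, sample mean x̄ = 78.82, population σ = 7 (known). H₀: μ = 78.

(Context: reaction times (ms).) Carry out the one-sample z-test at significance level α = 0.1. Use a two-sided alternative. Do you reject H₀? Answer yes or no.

reject H₀: no

SE = σ/√n = 7/√17 = 1.6977
z = (x̄−μ₀)/SE = (78.82−78)/1.6977 = 0.4830
p-value (two-sided) = 0.62910
At α=0.1: p ≥ α → fail to reject H₀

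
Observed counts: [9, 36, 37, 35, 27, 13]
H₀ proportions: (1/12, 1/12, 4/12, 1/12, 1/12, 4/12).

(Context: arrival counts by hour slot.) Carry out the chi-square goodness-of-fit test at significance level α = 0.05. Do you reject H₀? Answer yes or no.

n = 157; E_i = n·p_i = [13.08, 13.08, 52.33, 13.08, 13.08, 52.33]
χ² = (9−13.08)²/13.08 + (36−13.08)²/13.08 + (37−52.33)²/52.33 + (35−13.08)²/13.08 + (27−13.08)²/13.08 + (13−52.33)²/52.33 = 126.9873
df = 5
p-value (upper-tail) = 0.00000
At α=0.05: p < α → reject H₀

reject H₀: yes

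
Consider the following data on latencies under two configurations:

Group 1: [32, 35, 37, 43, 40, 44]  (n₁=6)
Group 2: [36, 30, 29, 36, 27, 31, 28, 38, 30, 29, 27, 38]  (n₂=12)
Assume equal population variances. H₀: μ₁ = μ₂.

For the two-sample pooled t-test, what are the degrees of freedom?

degrees of freedom = 16

df = n₁ + n₂ − 2 = 6 + 12 − 2 = 16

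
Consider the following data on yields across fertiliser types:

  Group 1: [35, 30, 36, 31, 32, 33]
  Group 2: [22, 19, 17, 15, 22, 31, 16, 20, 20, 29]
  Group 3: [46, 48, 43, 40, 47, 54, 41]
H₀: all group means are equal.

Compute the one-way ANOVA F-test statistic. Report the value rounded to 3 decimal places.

Group means [32.83, 21.10, 45.57], grand mean 31.609
SSB = Σnᵢ(x̄ᵢ−x̄)² = 2478.031; SSW = ΣΣ(x−x̄ᵢ)² = 413.448
MSB = 2478.031/2 = 1239.0153; MSW = 413.448/20 = 20.6724
F = MSB/MSW = 59.9358
df = (2, 20)

test statistic = 59.936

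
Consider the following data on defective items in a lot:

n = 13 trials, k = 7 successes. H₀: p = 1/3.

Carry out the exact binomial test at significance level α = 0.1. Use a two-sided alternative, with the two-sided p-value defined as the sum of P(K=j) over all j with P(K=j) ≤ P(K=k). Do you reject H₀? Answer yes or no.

reject H₀: no

Exact binomial: n=13, k=7, p₀=1/3=0.3333
P(X=j) = C(n,j)·p₀^j·(1−p₀)^(n−j); p = Σ P(X=j) over j with P(X=j) ≤ P(X=7)
p-value (two-sided) = 0.14208
At α=0.1: p ≥ α → fail to reject H₀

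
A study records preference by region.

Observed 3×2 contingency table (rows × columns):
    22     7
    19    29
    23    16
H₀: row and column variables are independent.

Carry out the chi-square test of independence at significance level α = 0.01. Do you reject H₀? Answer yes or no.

Row totals [29, 48, 39], col totals [64, 52], n=116
χ² = (22−16.00)²/16.00 + (7−13.00)²/13.00 + (19−26.48)²/26.48 + (29−21.52)²/21.52 + (23−21.52)²/21.52 + (16−17.48)²/17.48 = 9.9636
df = 2
p-value (upper-tail) = 0.00686
At α=0.01: p < α → reject H₀

reject H₀: yes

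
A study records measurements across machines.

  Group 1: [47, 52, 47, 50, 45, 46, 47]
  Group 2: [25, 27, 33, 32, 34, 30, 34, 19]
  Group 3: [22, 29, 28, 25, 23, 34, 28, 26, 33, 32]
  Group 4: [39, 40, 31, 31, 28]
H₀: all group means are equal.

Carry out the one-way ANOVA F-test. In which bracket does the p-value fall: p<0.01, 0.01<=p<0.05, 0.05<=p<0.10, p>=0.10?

p-value bracket: p<0.01

Group means [47.71, 29.25, 28.00, 33.80], grand mean 33.900
SSB = Σnᵢ(x̄ᵢ−x̄)² = 1856.971; SSW = ΣΣ(x−x̄ᵢ)² = 497.729
MSB = 1856.971/3 = 618.9905; MSW = 497.729/26 = 19.1434
F = MSB/MSW = 32.3344
df = (3, 26)
p-value (upper-tail) = 0.00000
→ bracket: p<0.01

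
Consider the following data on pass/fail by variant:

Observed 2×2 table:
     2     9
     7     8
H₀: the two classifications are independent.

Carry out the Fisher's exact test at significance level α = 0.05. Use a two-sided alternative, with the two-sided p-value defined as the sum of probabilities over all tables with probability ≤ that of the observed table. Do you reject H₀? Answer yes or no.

reject H₀: no

Margins: r₁=11, r₂=15, c₁=9, c₂=17, n=26
p_obs = C(11,2)·C(15,7)/C(26,9); sum pmf over tables with pmf ≤ p_obs
p-value (two-sided) = 0.21670
At α=0.05: p ≥ α → fail to reject H₀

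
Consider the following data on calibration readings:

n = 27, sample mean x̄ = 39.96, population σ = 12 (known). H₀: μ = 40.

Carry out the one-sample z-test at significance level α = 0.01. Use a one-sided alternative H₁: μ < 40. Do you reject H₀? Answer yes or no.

reject H₀: no

SE = σ/√n = 12/√27 = 2.3094
z = (x̄−μ₀)/SE = (39.96−40)/2.3094 = -0.0173
p-value (one-sided, H₁ less) = 0.49309
At α=0.01: p ≥ α → fail to reject H₀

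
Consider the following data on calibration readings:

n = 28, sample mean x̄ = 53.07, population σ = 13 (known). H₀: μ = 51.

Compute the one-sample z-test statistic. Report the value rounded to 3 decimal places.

test statistic = 0.843

SE = σ/√n = 13/√28 = 2.4568
z = (x̄−μ₀)/SE = (53.07−51)/2.4568 = 0.8426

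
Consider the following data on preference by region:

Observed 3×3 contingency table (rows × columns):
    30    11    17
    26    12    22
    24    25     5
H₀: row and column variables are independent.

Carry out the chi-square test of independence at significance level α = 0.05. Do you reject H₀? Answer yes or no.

reject H₀: yes

Row totals [58, 60, 54], col totals [80, 48, 44], n=172
χ² = (30−26.98)²/26.98 + (11−16.19)²/16.19 + (17−14.84)²/14.84 + (26−27.91)²/27.91 + (12−16.74)²/16.74 + (22−15.35)²/15.35 + (24−25.12)²/25.12 + (25−15.07)²/15.07 + (5−13.81)²/13.81 = 18.8892
df = 4
p-value (upper-tail) = 0.00083
At α=0.05: p < α → reject H₀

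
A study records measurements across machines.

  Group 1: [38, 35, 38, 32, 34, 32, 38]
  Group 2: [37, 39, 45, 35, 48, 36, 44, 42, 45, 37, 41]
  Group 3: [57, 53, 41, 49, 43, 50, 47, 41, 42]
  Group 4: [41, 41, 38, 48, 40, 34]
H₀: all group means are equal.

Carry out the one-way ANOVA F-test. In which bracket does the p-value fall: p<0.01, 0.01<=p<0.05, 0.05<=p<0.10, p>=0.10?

Group means [35.29, 40.82, 47.00, 40.33], grand mean 41.242
SSB = Σnᵢ(x̄ᵢ−x̄)² = 553.662; SSW = ΣΣ(x−x̄ᵢ)² = 600.398
MSB = 553.662/3 = 184.5541; MSW = 600.398/29 = 20.7034
F = MSB/MSW = 8.9142
df = (3, 29)
p-value (upper-tail) = 0.00024
→ bracket: p<0.01

p-value bracket: p<0.01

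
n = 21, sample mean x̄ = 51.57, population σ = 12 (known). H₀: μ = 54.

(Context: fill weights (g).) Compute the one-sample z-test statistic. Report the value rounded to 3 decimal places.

SE = σ/√n = 12/√21 = 2.6186
z = (x̄−μ₀)/SE = (51.57−54)/2.6186 = -0.9280

test statistic = -0.928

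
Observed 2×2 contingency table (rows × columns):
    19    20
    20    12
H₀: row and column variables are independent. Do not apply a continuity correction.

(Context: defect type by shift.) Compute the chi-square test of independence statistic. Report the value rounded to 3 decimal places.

test statistic = 1.349

Row totals [39, 32], col totals [39, 32], n=71
χ² = (19−21.42)²/21.42 + (20−17.58)²/17.58 + (20−17.58)²/17.58 + (12−14.42)²/14.42 = 1.3486
df = 1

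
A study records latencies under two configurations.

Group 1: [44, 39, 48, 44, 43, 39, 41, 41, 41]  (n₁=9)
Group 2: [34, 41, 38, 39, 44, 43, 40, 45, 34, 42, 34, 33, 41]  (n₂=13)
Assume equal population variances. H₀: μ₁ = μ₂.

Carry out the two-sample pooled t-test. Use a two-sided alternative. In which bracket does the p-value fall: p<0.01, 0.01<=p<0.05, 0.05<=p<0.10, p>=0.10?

p-value bracket: 0.05<=p<0.10

x̄₁=42.222, s₁=2.863, n₁=9
x̄₂=39.077, s₂=4.153, n₂=13
s_p² = [8·2.863² + 12·4.153²]/20 = 13.6239
SE = √(s_p²·(1/9+1/13)) = 1.6006
t = (42.222−39.077)/1.6006 = 1.9651
df = 20
p-value (two-sided) = 0.06344
→ bracket: 0.05<=p<0.10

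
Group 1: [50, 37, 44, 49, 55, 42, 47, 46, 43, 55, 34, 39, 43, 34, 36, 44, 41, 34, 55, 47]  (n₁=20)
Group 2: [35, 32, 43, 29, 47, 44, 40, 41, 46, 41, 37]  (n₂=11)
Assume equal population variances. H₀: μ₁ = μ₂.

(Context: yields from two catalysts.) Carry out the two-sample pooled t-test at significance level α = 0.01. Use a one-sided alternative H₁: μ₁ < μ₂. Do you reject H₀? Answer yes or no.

x̄₁=43.750, s₁=6.874, n₁=20
x̄₂=39.545, s₂=5.733, n₂=11
s_p² = [19·6.874² + 10·5.733²]/29 = 42.2923
SE = √(s_p²·(1/20+1/11)) = 2.4412
t = (43.750−39.545)/2.4412 = 1.7223
df = 29
p-value (one-sided, H₁ less) = 0.95217
At α=0.01: p ≥ α → fail to reject H₀

reject H₀: no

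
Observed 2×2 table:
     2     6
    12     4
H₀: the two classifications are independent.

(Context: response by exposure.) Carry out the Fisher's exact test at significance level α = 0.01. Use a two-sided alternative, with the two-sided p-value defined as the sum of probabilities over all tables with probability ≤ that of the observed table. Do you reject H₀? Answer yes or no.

Margins: r₁=8, r₂=16, c₁=14, c₂=10, n=24
p_obs = C(8,2)·C(16,12)/C(24,14); sum pmf over tables with pmf ≤ p_obs
p-value (two-sided) = 0.03241
At α=0.01: p ≥ α → fail to reject H₀

reject H₀: no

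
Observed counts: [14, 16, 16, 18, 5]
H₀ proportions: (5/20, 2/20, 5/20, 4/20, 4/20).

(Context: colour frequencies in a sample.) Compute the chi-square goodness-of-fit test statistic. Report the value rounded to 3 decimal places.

n = 69; E_i = n·p_i = [17.25, 6.90, 17.25, 13.80, 13.80]
χ² = (14−17.25)²/17.25 + (16−6.90)²/6.90 + (16−17.25)²/17.25 + (18−13.80)²/13.80 + (5−13.80)²/13.80 = 19.5942
df = 4

test statistic = 19.594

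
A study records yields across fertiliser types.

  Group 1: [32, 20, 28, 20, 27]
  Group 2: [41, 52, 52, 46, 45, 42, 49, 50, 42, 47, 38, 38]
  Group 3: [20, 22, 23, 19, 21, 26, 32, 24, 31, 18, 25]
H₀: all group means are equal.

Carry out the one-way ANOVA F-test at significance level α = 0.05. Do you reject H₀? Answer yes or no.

reject H₀: yes

Group means [25.40, 45.17, 23.73], grand mean 33.214
SSB = Σnᵢ(x̄ᵢ−x̄)² = 3009.666; SSW = ΣΣ(x−x̄ᵢ)² = 595.048
MSB = 3009.666/2 = 1504.8329; MSW = 595.048/25 = 23.8019
F = MSB/MSW = 63.2231
df = (2, 25)
p-value (upper-tail) = 0.00000
At α=0.05: p < α → reject H₀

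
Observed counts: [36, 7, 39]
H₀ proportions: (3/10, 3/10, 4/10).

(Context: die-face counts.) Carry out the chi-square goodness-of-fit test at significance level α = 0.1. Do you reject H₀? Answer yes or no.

reject H₀: yes

n = 82; E_i = n·p_i = [24.60, 24.60, 32.80]
χ² = (36−24.60)²/24.60 + (7−24.60)²/24.60 + (39−32.80)²/32.80 = 19.0467
df = 2
p-value (upper-tail) = 0.00007
At α=0.1: p < α → reject H₀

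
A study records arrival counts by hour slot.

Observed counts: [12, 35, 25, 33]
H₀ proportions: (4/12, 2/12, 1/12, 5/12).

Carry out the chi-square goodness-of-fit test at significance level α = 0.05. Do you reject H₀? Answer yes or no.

n = 105; E_i = n·p_i = [35.00, 17.50, 8.75, 43.75]
χ² = (12−35.00)²/35.00 + (35−17.50)²/17.50 + (25−8.75)²/8.75 + (33−43.75)²/43.75 = 65.4343
df = 3
p-value (upper-tail) = 0.00000
At α=0.05: p < α → reject H₀

reject H₀: yes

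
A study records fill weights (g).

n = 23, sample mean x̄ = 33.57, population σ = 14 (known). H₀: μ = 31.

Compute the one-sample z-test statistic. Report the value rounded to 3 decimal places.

SE = σ/√n = 14/√23 = 2.9192
z = (x̄−μ₀)/SE = (33.57−31)/2.9192 = 0.8804

test statistic = 0.880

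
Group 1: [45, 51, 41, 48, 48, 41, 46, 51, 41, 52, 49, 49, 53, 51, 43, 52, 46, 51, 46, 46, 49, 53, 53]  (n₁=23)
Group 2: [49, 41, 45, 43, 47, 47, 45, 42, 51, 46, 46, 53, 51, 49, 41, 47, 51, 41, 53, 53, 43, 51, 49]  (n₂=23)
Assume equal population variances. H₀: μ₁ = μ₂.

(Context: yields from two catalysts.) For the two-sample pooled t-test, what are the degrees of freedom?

degrees of freedom = 44

df = n₁ + n₂ − 2 = 23 + 23 − 2 = 44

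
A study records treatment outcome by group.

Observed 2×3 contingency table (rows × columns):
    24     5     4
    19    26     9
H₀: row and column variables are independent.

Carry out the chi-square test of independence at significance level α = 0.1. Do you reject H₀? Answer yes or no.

reject H₀: yes

Row totals [33, 54], col totals [43, 31, 13], n=87
χ² = (24−16.31)²/16.31 + (5−11.76)²/11.76 + (4−4.93)²/4.93 + (19−26.69)²/26.69 + (26−19.24)²/19.24 + (9−8.07)²/8.07 = 12.3828
df = 2
p-value (upper-tail) = 0.00205
At α=0.1: p < α → reject H₀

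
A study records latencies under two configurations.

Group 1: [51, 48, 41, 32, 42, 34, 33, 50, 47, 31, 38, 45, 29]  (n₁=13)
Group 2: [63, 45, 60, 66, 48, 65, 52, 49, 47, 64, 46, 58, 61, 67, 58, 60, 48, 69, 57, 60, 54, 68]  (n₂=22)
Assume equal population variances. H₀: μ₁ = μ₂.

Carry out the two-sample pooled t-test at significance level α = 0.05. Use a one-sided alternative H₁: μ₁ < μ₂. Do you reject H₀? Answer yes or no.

reject H₀: yes

x̄₁=40.077, s₁=7.740, n₁=13
x̄₂=57.500, s₂=7.744, n₂=22
s_p² = [12·7.740² + 21·7.744²]/33 = 59.9522
SE = √(s_p²·(1/13+1/22)) = 2.7087
t = (40.077−57.500)/2.7087 = -6.4324
df = 33
p-value (one-sided, H₁ less) = 0.00000
At α=0.05: p < α → reject H₀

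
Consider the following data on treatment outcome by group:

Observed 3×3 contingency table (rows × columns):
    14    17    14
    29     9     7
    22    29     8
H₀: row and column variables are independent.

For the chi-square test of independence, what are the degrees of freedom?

degrees of freedom = 4

df = (r−1)(c−1) = (3−1)·(3−1) = 4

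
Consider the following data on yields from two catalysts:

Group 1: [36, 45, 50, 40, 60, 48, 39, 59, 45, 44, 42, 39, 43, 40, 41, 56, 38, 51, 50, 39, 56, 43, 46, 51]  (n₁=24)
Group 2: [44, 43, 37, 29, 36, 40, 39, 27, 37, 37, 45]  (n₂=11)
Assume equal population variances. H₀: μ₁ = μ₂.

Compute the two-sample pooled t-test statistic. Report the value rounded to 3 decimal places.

test statistic = 3.448

x̄₁=45.875, s₁=6.911, n₁=24
x̄₂=37.636, s₂=5.679, n₂=11
s_p² = [23·6.911² + 10·5.679²]/33 = 43.0658
SE = √(s_p²·(1/24+1/11)) = 2.3895
t = (45.875−37.636)/2.3895 = 3.4479
df = 33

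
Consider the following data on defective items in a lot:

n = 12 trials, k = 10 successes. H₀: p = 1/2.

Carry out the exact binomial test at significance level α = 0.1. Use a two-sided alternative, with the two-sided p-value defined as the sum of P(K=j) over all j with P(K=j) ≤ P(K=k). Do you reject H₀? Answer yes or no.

reject H₀: yes

Exact binomial: n=12, k=10, p₀=1/2=0.5000
P(X=j) = C(n,j)·p₀^j·(1−p₀)^(n−j); p = Σ P(X=j) over j with P(X=j) ≤ P(X=10)
p-value (two-sided) = 0.03857
At α=0.1: p < α → reject H₀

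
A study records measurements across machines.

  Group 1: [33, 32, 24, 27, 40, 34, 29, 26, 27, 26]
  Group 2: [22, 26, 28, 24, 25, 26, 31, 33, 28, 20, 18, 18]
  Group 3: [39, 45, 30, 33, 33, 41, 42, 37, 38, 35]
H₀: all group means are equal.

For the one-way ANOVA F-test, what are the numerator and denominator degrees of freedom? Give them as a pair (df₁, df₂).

k = 3 groups, N = 32 total
df = (k−1, N−k) = (3−1, 32−3) = (2, 29)

degrees of freedom = [2, 29]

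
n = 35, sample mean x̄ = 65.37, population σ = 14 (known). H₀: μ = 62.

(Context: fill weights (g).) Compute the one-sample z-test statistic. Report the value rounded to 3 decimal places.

test statistic = 1.424

SE = σ/√n = 14/√35 = 2.3664
z = (x̄−μ₀)/SE = (65.37−62)/2.3664 = 1.4241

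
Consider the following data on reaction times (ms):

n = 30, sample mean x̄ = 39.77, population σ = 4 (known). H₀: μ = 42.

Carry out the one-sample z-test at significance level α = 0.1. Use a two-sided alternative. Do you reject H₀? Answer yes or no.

SE = σ/√n = 4/√30 = 0.7303
z = (x̄−μ₀)/SE = (39.77−42)/0.7303 = -3.0536
p-value (two-sided) = 0.00226
At α=0.1: p < α → reject H₀

reject H₀: yes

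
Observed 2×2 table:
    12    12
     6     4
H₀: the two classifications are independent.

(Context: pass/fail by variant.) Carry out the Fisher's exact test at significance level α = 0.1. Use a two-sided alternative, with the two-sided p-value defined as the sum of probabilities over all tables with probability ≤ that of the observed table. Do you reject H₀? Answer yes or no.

Margins: r₁=24, r₂=10, c₁=18, c₂=16, n=34
p_obs = C(24,12)·C(10,6)/C(34,18); sum pmf over tables with pmf ≤ p_obs
p-value (two-sided) = 0.71459
At α=0.1: p ≥ α → fail to reject H₀

reject H₀: no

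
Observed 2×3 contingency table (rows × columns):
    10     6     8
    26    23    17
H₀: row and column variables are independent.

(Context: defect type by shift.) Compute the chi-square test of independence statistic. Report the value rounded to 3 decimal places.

test statistic = 0.916

Row totals [24, 66], col totals [36, 29, 25], n=90
χ² = (10−9.60)²/9.60 + (6−7.73)²/7.73 + (8−6.67)²/6.67 + (26−26.40)²/26.40 + (23−21.27)²/21.27 + (17−18.33)²/18.33 = 0.9161
df = 2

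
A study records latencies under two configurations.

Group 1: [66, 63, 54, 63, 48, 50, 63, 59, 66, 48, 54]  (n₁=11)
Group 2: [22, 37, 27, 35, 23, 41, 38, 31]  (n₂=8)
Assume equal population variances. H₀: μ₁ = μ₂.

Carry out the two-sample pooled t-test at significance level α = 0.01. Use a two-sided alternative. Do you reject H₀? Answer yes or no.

x̄₁=57.636, s₁=7.061, n₁=11
x̄₂=31.750, s₂=7.146, n₂=8
s_p² = [10·7.061² + 7·7.146²]/17 = 50.3556
SE = √(s_p²·(1/11+1/8)) = 3.2973
t = (57.636−31.750)/3.2973 = 7.8508
df = 17
p-value (two-sided) = 0.00000
At α=0.01: p < α → reject H₀

reject H₀: yes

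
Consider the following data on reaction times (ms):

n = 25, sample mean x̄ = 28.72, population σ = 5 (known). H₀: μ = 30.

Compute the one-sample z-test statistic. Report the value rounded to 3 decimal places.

test statistic = -1.280

SE = σ/√n = 5/√25 = 1.0000
z = (x̄−μ₀)/SE = (28.72−30)/1.0000 = -1.2800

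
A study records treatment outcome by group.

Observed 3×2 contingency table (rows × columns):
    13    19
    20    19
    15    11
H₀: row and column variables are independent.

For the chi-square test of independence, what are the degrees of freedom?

degrees of freedom = 2

df = (r−1)(c−1) = (3−1)·(2−1) = 2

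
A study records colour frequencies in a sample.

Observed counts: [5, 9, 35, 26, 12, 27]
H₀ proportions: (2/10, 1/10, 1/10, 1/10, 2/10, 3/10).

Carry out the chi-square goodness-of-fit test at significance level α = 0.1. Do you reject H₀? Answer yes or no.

n = 114; E_i = n·p_i = [22.80, 11.40, 11.40, 11.40, 22.80, 34.20]
χ² = (5−22.80)²/22.80 + (9−11.40)²/11.40 + (35−11.40)²/11.40 + (26−11.40)²/11.40 + (12−22.80)²/22.80 + (27−34.20)²/34.20 = 88.5877
df = 5
p-value (upper-tail) = 0.00000
At α=0.1: p < α → reject H₀

reject H₀: yes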